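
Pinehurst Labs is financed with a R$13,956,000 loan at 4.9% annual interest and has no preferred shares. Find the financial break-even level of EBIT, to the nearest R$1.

Annual interest = 4.9% × R$13,956,000 = R$683,844.00.
With no preferred dividends, EPS = 0 when EBIT exactly covers interest, so the financial break-even EBIT is R$683,844.00.

R$683,844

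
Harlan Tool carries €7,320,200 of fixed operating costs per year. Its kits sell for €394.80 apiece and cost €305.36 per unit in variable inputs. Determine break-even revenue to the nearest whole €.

Contribution margin per unit = €394.80 − €305.36 = €89.44, a CM ratio of €89.44 ÷ €394.80 = 0.2265.
Break-even revenue = fixed costs × price ÷ CM = €7,320,200 × €394.80 ÷ €89.44 = €32,312,332.

€32,312,332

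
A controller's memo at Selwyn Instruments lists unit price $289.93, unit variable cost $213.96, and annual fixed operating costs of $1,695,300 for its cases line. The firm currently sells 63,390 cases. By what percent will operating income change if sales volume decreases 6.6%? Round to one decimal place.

-10.2%

Total contribution margin = 63,390 × $75.97 = $4,815,738.30.
Operating income = contribution − fixed costs = $4,815,738.30 − $1,695,300 = $3,120,438.30.
So DOL = total CM / EBIT = $4,815,738.30 / $3,120,438.30 = 1.5433.
Operating income changes by 1.5433 × -6.6% = -10.2%.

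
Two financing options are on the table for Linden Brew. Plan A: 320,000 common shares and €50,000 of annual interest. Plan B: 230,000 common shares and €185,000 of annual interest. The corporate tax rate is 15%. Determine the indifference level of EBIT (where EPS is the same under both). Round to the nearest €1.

Set EPS_A = EPS_B: (EBIT − €50,000)(1 − 0.15) ÷ 320,000 = (EBIT − €185,000)(1 − 0.15) ÷ 230,000.
Cancelling (1 − t) and cross-multiplying: 230,000·(EBIT − 50,000) = 320,000·(EBIT − 185,000).
Solving, EBIT = (185,000·320,000 − 50,000·230,000) / (320,000 − 230,000) = 47,700,000,000 / 90,000 = 530,000.00.

€530,000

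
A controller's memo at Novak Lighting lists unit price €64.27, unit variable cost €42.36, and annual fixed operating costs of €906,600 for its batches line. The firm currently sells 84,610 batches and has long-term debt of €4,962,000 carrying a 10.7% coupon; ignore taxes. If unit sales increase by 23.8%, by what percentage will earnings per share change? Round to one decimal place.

+106.0%

At 84,610 units, contribution = 84,610 × €21.91 = €1,853,805.10.
Operating income = contribution − fixed costs = €1,853,805.10 − €906,600 = €947,205.10.
Interest = €530,934.00, so EBIT − I = €416,271.10.
DCL = total CM / (EBIT − I) = €1,853,805.10 / €416,271.10 = 4.4534.
%ΔEPS = DCL × %ΔSales = 4.4534 × +23.8% = +106.0%.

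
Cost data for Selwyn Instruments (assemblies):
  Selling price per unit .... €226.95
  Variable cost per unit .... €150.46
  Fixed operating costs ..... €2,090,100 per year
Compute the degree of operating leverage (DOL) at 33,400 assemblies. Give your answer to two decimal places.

Contribution at this volume is 33,400 × €76.49 = €2,554,766.00.
Subtracting fixed costs: EBIT = €2,554,766.00 − €2,090,100 = €464,666.00.
DOL = contribution ÷ EBIT = €2,554,766.00 ÷ €464,666.00 = 5.4981.

5.50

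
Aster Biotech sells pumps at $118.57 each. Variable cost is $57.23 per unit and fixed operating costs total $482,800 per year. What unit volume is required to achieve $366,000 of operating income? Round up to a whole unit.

13,838 pumps

Each unit contributes $118.57 − $57.23 = $61.34.
Required volume = (fixed costs + target profit) ÷ CM = ($482,800 + $366,000) ÷ $61.34 = 13,837.63, so 13,838 pumps.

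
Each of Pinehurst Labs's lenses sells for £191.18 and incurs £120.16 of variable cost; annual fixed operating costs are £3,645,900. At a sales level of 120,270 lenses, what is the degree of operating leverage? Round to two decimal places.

1.74

Contribution at this volume is 120,270 × £71.02 = £8,541,575.40.
Subtracting fixed costs: EBIT = £8,541,575.40 − £3,645,900 = £4,895,675.40.
Degree of operating leverage = £8,541,575.40 / £4,895,675.40 = 1.7447.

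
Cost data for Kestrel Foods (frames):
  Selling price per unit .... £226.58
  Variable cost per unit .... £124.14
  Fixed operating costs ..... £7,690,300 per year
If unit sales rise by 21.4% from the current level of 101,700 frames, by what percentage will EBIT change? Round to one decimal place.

+81.7%

At 101,700 units, contribution = 101,700 × £102.44 = £10,418,148.00.
Operating income = contribution − fixed costs = £10,418,148.00 − £7,690,300 = £2,727,848.00.
DOL = contribution ÷ EBIT = £10,418,148.00 ÷ £2,727,848.00 = 3.8192.
Operating income changes by 3.8192 × +21.4% = +81.7%.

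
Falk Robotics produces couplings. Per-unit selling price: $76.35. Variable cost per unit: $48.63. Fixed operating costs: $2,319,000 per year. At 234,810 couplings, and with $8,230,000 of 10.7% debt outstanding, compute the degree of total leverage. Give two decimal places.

Total contribution margin = 234,810 × $27.72 = $6,508,933.20.
Operating income = contribution − fixed costs = $6,508,933.20 − $2,319,000 = $4,189,933.20. Interest = $880,610.00, so EBIT − I = $3,309,323.20.
Degree of total leverage = total CM / (EBIT − interest) = $6,508,933.20 / $3,309,323.20 = 1.9668.

1.97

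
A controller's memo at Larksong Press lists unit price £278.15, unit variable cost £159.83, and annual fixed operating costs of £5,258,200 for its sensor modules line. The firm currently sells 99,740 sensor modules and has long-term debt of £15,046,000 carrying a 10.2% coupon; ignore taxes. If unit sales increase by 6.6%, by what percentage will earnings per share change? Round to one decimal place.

+15.6%

At 99,740 units, contribution = 99,740 × £118.32 = £11,801,236.80.
Operating income = contribution − fixed costs = £11,801,236.80 − £5,258,200 = £6,543,036.80.
Interest = £1,534,692.00, so EBIT − I = £5,008,344.80.
DCL = total CM / (EBIT − I) = £11,801,236.80 / £5,008,344.80 = 2.3563.
EPS therefore changes by 2.3563 × (+6.6%) = +15.6%.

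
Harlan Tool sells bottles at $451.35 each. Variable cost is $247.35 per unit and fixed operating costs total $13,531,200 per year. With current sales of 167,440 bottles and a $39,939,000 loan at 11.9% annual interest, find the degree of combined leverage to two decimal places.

At 167,440 units, contribution = 167,440 × $204.00 = $34,157,760.00.
EBIT = $34,157,760.00 − $13,531,200 = $20,626,560.00. Interest = $4,752,741.00, so EBIT − I = $15,873,819.00.
DCL = contribution ÷ (EBIT − I) = $34,157,760.00 ÷ $15,873,819.00 = 2.1518.

2.15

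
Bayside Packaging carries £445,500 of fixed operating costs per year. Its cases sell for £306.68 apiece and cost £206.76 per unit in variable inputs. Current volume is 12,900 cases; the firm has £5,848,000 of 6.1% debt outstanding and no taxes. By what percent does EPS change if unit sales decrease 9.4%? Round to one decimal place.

Contribution at this volume is 12,900 × £99.92 = £1,288,968.00.
Subtracting fixed costs: EBIT = £1,288,968.00 − £445,500 = £843,468.00.
Interest = £356,728.00, so EBIT − I = £486,740.00.
DCL = total CM / (EBIT − I) = £1,288,968.00 / £486,740.00 = 2.6482.
%ΔEPS = DCL × %ΔSales = 2.6482 × -9.4% = -24.9%.

-24.9%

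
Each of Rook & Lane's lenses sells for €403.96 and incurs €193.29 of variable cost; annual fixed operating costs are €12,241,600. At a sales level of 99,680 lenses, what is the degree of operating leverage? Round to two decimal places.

2.40

Contribution at this volume is 99,680 × €210.67 = €20,999,585.60.
Subtracting fixed costs: EBIT = €20,999,585.60 − €12,241,600 = €8,757,985.60.
Degree of operating leverage = €20,999,585.60 / €8,757,985.60 = 2.3978.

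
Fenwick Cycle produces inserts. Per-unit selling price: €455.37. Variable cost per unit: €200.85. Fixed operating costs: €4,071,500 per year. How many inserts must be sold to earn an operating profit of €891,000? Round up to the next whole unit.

Each unit contributes €455.37 − €200.85 = €254.52.
Need Q such that Q × €254.52 − €4,071,500 = €891,000, i.e. Q = €4,962,500 / €254.52 = 19,497.49 → 19,498.

19,498 inserts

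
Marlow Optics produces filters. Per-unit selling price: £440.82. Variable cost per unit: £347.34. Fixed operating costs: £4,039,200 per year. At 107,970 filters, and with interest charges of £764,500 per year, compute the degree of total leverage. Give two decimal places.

Total contribution margin = 107,970 × £93.48 = £10,093,035.60.
Subtracting fixed costs: EBIT = £10,093,035.60 − £4,039,200 = £6,053,835.60. Interest = £764,500.00.
DOL = £10,093,035.60 ÷ £6,053,835.60 = 1.6672; DFL = £6,053,835.60 ÷ £5,289,335.60 = 1.1445.
Combined leverage = 1.6672 × 1.1445 = 1.9081.

1.91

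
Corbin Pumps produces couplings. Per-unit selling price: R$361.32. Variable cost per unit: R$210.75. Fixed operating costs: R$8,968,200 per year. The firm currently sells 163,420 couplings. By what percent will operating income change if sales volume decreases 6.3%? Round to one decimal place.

-9.9%

At 163,420 units, contribution = 163,420 × R$150.57 = R$24,606,149.40.
Subtracting fixed costs: EBIT = R$24,606,149.40 − R$8,968,200 = R$15,637,949.40.
So DOL = total CM / EBIT = R$24,606,149.40 / R$15,637,949.40 = 1.5735.
Operating income changes by 1.5735 × -6.3% = -9.9%.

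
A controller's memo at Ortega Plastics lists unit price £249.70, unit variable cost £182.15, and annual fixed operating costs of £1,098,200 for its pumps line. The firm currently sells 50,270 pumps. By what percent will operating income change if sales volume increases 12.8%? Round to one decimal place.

Contribution at this volume is 50,270 × £67.55 = £3,395,738.50.
Subtracting fixed costs: EBIT = £3,395,738.50 − £1,098,200 = £2,297,538.50.
DOL = contribution ÷ EBIT = £3,395,738.50 ÷ £2,297,538.50 = 1.4780.
Operating income changes by 1.4780 × +12.8% = +18.9%.

+18.9%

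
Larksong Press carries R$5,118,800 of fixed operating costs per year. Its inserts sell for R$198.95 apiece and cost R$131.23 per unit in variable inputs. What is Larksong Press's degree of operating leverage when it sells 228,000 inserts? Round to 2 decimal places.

Contribution at this volume is 228,000 × R$67.72 = R$15,440,160.00.
EBIT = R$15,440,160.00 − R$5,118,800 = R$10,321,360.00.
DOL = contribution ÷ EBIT = R$15,440,160.00 ÷ R$10,321,360.00 = 1.4959.

1.50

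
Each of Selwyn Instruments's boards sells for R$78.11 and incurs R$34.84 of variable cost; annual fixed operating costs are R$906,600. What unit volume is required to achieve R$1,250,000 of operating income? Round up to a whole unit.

49,841 boards

Contribution margin per unit = R$78.11 − R$34.84 = R$43.27.
Units = (FC + target) / CM = (R$906,600 + R$1,250,000) / R$43.27 = 49,840.54, so 49,841 boards.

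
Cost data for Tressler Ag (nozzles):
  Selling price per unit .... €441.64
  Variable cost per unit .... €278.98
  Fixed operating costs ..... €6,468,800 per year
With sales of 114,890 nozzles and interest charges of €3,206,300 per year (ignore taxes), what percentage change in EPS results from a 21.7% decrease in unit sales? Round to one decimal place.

Contribution at this volume is 114,890 × €162.66 = €18,688,007.40.
Operating income = contribution − fixed costs = €18,688,007.40 − €6,468,800 = €12,219,207.40.
After interest of €3,206,300.00, pre-tax earnings = €9,012,907.40.
DCL = total CM / (EBIT − I) = €18,688,007.40 / €9,012,907.40 = 2.0735.
EPS therefore changes by 2.0735 × (-21.7%) = -45.0%.

-45.0%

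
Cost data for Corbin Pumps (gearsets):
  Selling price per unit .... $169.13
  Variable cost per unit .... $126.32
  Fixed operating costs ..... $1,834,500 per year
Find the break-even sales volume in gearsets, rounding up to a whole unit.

Unit CM = price − variable cost = $169.13 − $126.32 = $42.81.
Break-even volume = fixed costs ÷ CM per unit = $1,834,500 ÷ $42.81 = 42,852.14, so 42,853 gearsets.

42,853 gearsets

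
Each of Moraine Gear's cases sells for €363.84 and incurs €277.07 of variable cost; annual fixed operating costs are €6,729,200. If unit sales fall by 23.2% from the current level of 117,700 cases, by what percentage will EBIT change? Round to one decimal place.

At 117,700 units, contribution = 117,700 × €86.77 = €10,212,829.00.
EBIT = €10,212,829.00 − €6,729,200 = €3,483,629.00.
Degree of operating leverage = €10,212,829.00 / €3,483,629.00 = 2.9317.
Operating income changes by 2.9317 × -23.2% = -68.0%.

-68.0%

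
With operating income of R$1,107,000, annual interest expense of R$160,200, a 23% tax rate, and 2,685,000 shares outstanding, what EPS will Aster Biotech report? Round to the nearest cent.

R$0.27

Pre-tax income = R$1,107,000 − R$160,200.00 = R$946,800.00.
Net income = R$946,800.00 × (1 − 0.23) = R$729,036.00.
EPS = R$729,036.00 ÷ 2,685,000 = R$0.27.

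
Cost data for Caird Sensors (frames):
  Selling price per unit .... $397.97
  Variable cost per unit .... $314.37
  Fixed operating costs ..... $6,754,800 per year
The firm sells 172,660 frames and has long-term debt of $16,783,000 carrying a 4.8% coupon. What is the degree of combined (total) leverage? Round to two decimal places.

2.10

Total contribution margin = 172,660 × $83.60 = $14,434,376.00.
Operating income = contribution − fixed costs = $14,434,376.00 − $6,754,800 = $7,679,576.00. Interest = $805,584.00.
DOL = $14,434,376.00 ÷ $7,679,576.00 = 1.8796; DFL = $7,679,576.00 ÷ $6,873,992.00 = 1.1172.
DCL = DOL × DFL = 1.8796 × 1.1172 = 2.0999.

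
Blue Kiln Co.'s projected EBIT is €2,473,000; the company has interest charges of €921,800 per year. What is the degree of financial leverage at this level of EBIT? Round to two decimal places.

1.59

Annual interest charges come to €921,800.00.
Degree of financial leverage = EBIT / (EBIT − interest) = €2,473,000 / €1,551,200.00 = 1.5942.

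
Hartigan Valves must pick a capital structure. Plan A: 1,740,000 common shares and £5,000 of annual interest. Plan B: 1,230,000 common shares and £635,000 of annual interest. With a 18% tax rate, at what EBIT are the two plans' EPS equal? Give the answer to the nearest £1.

£2,154,412

At indifference, (EBIT − 5,000)(1 − t)/1,740,000 = (EBIT − 635,000)(1 − t)/1,230,000.
Cancelling (1 − t) and cross-multiplying: 1,230,000·(EBIT − 5,000) = 1,740,000·(EBIT − 635,000).
EBIT × (1,740,000 − 1,230,000) = 635,000 × 1,740,000 − 5,000 × 1,230,000 = 1,098,750,000,000, so EBIT = 1,098,750,000,000 ÷ 510,000 = 2,154,411.76.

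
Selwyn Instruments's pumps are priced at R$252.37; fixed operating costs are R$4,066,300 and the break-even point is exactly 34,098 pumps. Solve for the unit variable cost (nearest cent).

Contribution per unit must be FC / Q = R$4,066,300 / 34,098 = R$119.2533.
Hence VC = price − CM = R$252.37 − R$119.2533 = R$133.12.

R$133.12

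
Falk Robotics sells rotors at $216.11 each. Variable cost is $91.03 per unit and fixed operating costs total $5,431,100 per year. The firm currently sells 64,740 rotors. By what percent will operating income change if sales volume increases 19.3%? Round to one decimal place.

Contribution at this volume is 64,740 × $125.08 = $8,097,679.20.
Operating income = contribution − fixed costs = $8,097,679.20 − $5,431,100 = $2,666,579.20.
DOL = contribution ÷ EBIT = $8,097,679.20 ÷ $2,666,579.20 = 3.0367.
So EBIT moves 3.0367 × (+19.3%) = +58.6%.

+58.6%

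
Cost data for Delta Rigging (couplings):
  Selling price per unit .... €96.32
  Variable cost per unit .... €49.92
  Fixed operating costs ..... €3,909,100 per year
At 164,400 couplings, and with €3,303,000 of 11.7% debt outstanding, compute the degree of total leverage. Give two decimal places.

At 164,400 units, contribution = 164,400 × €46.40 = €7,628,160.00.
Operating income = contribution − fixed costs = €7,628,160.00 − €3,909,100 = €3,719,060.00. Interest = €386,451.00.
DOL = €7,628,160.00 ÷ €3,719,060.00 = 2.0511; DFL = €3,719,060.00 ÷ €3,332,609.00 = 1.1160.
Combined leverage = 2.0511 × 1.1160 = 2.2890.

2.29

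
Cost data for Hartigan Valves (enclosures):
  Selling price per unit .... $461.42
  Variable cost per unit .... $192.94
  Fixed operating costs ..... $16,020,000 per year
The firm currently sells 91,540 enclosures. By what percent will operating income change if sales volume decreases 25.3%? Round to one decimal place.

Contribution at this volume is 91,540 × $268.48 = $24,576,659.20.
Subtracting fixed costs: EBIT = $24,576,659.20 − $16,020,000 = $8,556,659.20.
So DOL = total CM / EBIT = $24,576,659.20 / $8,556,659.20 = 2.8722.
Operating income changes by 2.8722 × -25.3% = -72.7%.

-72.7%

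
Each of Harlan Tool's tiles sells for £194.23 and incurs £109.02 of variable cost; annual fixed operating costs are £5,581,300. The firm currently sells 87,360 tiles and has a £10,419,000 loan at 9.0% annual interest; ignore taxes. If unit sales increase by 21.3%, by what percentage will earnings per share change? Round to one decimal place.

At 87,360 units, contribution = 87,360 × £85.21 = £7,443,945.60.
Operating income = contribution − fixed costs = £7,443,945.60 − £5,581,300 = £1,862,645.60.
After interest of £937,710.00, pre-tax earnings = £924,935.60.
DCL = total CM / (EBIT − I) = £7,443,945.60 / £924,935.60 = 8.0481.
EPS therefore changes by 8.0481 × (+21.3%) = +171.4%.

+171.4%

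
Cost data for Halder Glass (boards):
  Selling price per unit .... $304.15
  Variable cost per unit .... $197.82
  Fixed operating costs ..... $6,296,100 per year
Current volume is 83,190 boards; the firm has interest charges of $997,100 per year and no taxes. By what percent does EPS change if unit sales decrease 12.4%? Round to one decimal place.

-70.7%

Total contribution margin = 83,190 × $106.33 = $8,845,592.70.
EBIT = $8,845,592.70 − $6,296,100 = $2,549,492.70.
Interest = $997,100.00, so EBIT − I = $1,552,392.70.
DCL = total CM / (EBIT − I) = $8,845,592.70 / $1,552,392.70 = 5.6980.
EPS therefore changes by 5.6980 × (-12.4%) = -70.7%.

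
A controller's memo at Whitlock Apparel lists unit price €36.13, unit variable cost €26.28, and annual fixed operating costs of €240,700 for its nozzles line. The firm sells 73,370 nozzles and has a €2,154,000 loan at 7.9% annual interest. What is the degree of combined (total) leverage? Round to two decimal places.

At 73,370 units, contribution = 73,370 × €9.85 = €722,694.50.
Subtracting fixed costs: EBIT = €722,694.50 − €240,700 = €481,994.50. Interest = €170,166.00.
DOL = €722,694.50 ÷ €481,994.50 = 1.4994; DFL = €481,994.50 ÷ €311,828.50 = 1.5457.
DCL = DOL × DFL = 1.4994 × 1.5457 = 2.3176.

2.32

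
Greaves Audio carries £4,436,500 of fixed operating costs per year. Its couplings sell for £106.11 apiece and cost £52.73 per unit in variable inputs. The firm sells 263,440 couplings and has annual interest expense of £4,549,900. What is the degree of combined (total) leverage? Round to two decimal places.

Total contribution margin = 263,440 × £53.38 = £14,062,427.20.
Operating income = contribution − fixed costs = £14,062,427.20 − £4,436,500 = £9,625,927.20. Interest = £4,549,900.00, so EBIT − I = £5,076,027.20.
Degree of total leverage = total CM / (EBIT − interest) = £14,062,427.20 / £5,076,027.20 = 2.7704.

2.77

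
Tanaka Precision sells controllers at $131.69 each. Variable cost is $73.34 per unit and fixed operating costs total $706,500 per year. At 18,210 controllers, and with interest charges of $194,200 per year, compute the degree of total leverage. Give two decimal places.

6.56

Contribution at this volume is 18,210 × $58.35 = $1,062,553.50.
Operating income = contribution − fixed costs = $1,062,553.50 − $706,500 = $356,053.50. Interest = $194,200.00, so EBIT − I = $161,853.50.
DCL = contribution ÷ (EBIT − I) = $1,062,553.50 ÷ $161,853.50 = 6.5649.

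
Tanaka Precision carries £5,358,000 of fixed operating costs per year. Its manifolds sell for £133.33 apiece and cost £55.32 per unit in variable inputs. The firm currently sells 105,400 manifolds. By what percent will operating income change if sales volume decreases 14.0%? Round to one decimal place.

Contribution at this volume is 105,400 × £78.01 = £8,222,254.00.
Subtracting fixed costs: EBIT = £8,222,254.00 − £5,358,000 = £2,864,254.00.
So DOL = total CM / EBIT = £8,222,254.00 / £2,864,254.00 = 2.8706.
%ΔEBIT = DOL × %ΔSales = 2.8706 × -14.0% = -40.2%.

-40.2%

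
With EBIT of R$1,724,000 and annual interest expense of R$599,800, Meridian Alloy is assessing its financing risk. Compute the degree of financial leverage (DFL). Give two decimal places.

1.53

Interest = R$599,800.00.
DFL = EBIT ÷ (EBIT − I) = R$1,724,000 ÷ (R$1,724,000 − R$599,800.00) = R$1,724,000 ÷ R$1,124,200.00 = 1.5335.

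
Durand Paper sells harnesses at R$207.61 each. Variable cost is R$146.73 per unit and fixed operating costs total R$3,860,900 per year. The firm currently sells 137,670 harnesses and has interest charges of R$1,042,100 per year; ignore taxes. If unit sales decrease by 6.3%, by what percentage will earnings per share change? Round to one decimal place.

Total contribution margin = 137,670 × R$60.88 = R$8,381,349.60.
Subtracting fixed costs: EBIT = R$8,381,349.60 − R$3,860,900 = R$4,520,449.60.
After interest of R$1,042,100.00, pre-tax earnings = R$3,478,349.60.
Degree of combined leverage = contribution ÷ (EBIT − I) = R$8,381,349.60 ÷ R$3,478,349.60 = 2.4096.
%ΔEPS = DCL × %ΔSales = 2.4096 × -6.3% = -15.2%.

-15.2%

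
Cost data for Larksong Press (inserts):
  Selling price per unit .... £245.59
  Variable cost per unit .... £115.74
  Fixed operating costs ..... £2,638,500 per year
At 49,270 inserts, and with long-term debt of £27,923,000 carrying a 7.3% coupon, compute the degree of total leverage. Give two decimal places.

Total contribution margin = 49,270 × £129.85 = £6,397,709.50.
EBIT = £6,397,709.50 − £2,638,500 = £3,759,209.50. Interest = £2,038,379.00.
DOL = £6,397,709.50 ÷ £3,759,209.50 = 1.7019; DFL = £3,759,209.50 ÷ £1,720,830.50 = 2.1845.
Combined leverage = 1.7019 × 2.1845 = 3.7178.

3.72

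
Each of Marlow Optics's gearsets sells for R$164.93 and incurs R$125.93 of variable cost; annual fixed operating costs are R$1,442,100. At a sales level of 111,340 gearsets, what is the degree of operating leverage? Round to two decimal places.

At 111,340 units, contribution = 111,340 × R$39.00 = R$4,342,260.00.
Subtracting fixed costs: EBIT = R$4,342,260.00 − R$1,442,100 = R$2,900,160.00.
Degree of operating leverage = R$4,342,260.00 / R$2,900,160.00 = 1.4972.

1.50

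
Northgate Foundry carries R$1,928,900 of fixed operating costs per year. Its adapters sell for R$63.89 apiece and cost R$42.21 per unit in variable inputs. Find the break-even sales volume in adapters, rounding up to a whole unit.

88,972 adapters

Contribution margin per unit = R$63.89 − R$42.21 = R$21.68.
Break-even volume = fixed costs ÷ CM per unit = R$1,928,900 ÷ R$21.68 = 88,971.40, so 88,972 adapters.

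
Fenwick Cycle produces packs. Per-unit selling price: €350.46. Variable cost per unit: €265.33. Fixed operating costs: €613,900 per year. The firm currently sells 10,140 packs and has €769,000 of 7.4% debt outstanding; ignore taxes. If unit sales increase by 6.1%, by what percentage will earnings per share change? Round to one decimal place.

+27.4%

At 10,140 units, contribution = 10,140 × €85.13 = €863,218.20.
Operating income = contribution − fixed costs = €863,218.20 − €613,900 = €249,318.20.
After interest of €56,906.00, pre-tax earnings = €192,412.20.
DCL = total CM / (EBIT − I) = €863,218.20 / €192,412.20 = 4.4863.
EPS therefore changes by 4.4863 × (+6.1%) = +27.4%.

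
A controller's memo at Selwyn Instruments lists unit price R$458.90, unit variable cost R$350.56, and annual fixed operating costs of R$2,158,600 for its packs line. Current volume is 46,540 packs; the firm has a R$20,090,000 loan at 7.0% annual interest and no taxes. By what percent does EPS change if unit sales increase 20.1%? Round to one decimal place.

At 46,540 units, contribution = 46,540 × R$108.34 = R$5,042,143.60.
Subtracting fixed costs: EBIT = R$5,042,143.60 − R$2,158,600 = R$2,883,543.60.
After interest of R$1,406,300.00, pre-tax earnings = R$1,477,243.60.
DCL = total CM / (EBIT − I) = R$5,042,143.60 / R$1,477,243.60 = 3.4132.
%ΔEPS = DCL × %ΔSales = 3.4132 × +20.1% = +68.6%.

+68.6%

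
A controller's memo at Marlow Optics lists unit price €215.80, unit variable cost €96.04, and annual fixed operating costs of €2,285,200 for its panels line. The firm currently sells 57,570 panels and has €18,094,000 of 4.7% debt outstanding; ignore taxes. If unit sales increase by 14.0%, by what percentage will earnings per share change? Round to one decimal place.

Contribution at this volume is 57,570 × €119.76 = €6,894,583.20.
EBIT = €6,894,583.20 − €2,285,200 = €4,609,383.20.
After interest of €850,418.00, pre-tax earnings = €3,758,965.20.
DCL = total CM / (EBIT − I) = €6,894,583.20 / €3,758,965.20 = 1.8342.
EPS therefore changes by 1.8342 × (+14.0%) = +25.7%.

+25.7%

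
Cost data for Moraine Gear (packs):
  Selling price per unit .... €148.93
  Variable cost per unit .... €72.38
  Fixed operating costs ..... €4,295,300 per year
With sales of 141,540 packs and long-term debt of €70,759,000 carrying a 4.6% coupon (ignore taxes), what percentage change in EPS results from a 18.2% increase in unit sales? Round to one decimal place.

Contribution at this volume is 141,540 × €76.55 = €10,834,887.00.
Subtracting fixed costs: EBIT = €10,834,887.00 − €4,295,300 = €6,539,587.00.
Interest = €3,254,914.00, so EBIT − I = €3,284,673.00.
DCL = total CM / (EBIT − I) = €10,834,887.00 / €3,284,673.00 = 3.2986.
%ΔEPS = DCL × %ΔSales = 3.2986 × +18.2% = +60.0%.

+60.0%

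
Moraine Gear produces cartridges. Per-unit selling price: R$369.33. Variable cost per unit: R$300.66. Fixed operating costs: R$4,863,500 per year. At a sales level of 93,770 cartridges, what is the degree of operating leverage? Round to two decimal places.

4.09

Contribution at this volume is 93,770 × R$68.67 = R$6,439,185.90.
Operating income = contribution − fixed costs = R$6,439,185.90 − R$4,863,500 = R$1,575,685.90.
Degree of operating leverage = R$6,439,185.90 / R$1,575,685.90 = 4.0866.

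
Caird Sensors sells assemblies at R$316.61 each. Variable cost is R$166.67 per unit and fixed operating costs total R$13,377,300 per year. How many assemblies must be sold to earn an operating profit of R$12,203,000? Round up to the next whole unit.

Unit CM = price − variable cost = R$316.61 − R$166.67 = R$149.94.
Need Q such that Q × R$149.94 − R$13,377,300 = R$12,203,000, i.e. Q = R$25,580,300 / R$149.94 = 170,603.57 → 170,604.

170,604 assemblies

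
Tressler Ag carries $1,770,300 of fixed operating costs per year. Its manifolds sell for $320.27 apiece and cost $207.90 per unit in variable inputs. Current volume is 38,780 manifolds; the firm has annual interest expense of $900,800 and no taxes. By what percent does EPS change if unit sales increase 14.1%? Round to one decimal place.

+36.4%

Total contribution margin = 38,780 × $112.37 = $4,357,708.60.
EBIT = $4,357,708.60 − $1,770,300 = $2,587,408.60.
After interest of $900,800.00, pre-tax earnings = $1,686,608.60.
DCL = total CM / (EBIT − I) = $4,357,708.60 / $1,686,608.60 = 2.5837.
%ΔEPS = DCL × %ΔSales = 2.5837 × +14.1% = +36.4%.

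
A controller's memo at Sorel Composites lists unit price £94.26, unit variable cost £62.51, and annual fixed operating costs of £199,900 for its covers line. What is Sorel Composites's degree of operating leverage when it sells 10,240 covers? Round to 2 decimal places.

2.60

Total contribution margin = 10,240 × £31.75 = £325,120.00.
Operating income = contribution − fixed costs = £325,120.00 − £199,900 = £125,220.00.
DOL = contribution ÷ EBIT = £325,120.00 ÷ £125,220.00 = 2.5964.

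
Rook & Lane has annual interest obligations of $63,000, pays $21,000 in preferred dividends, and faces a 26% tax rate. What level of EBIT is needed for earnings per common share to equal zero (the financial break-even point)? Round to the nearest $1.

$91,378

Preferred dividends are paid after tax, so their pre-tax equivalent is $21,000 ÷ (1 − 0.26) = $28,378.38.
EPS = 0 when EBIT covers interest plus the pre-tax preferred burden: $63,000 + $28,378.38 = $91,378.38.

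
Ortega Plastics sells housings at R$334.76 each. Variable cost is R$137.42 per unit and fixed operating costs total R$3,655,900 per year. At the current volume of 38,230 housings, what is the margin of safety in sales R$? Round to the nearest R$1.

Unit CM = price − variable cost = R$334.76 − R$137.42 = R$197.34. Break-even units = R$3,655,900 ÷ R$197.34 = 18,525.89; break-even revenue = 18,525.89 × R$334.76 = R$6,201,728.41.
Current sales = 38,230 × R$334.76 = R$12,797,874.80.
Margin of safety = R$12,797,874.80 − R$6,201,728.41 = R$6,596,146.

R$6,596,146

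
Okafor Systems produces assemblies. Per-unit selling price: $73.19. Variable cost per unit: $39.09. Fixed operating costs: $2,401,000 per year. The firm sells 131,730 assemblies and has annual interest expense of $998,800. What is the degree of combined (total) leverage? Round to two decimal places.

4.11

Contribution at this volume is 131,730 × $34.10 = $4,491,993.00.
Subtracting fixed costs: EBIT = $4,491,993.00 − $2,401,000 = $2,090,993.00. Interest = $998,800.00, so EBIT − I = $1,092,193.00.
Degree of total leverage = total CM / (EBIT − interest) = $4,491,993.00 / $1,092,193.00 = 4.1128.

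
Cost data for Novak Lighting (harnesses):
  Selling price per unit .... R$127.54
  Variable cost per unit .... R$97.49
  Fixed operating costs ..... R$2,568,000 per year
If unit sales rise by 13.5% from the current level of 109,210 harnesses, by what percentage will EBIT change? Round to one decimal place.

+62.1%

At 109,210 units, contribution = 109,210 × R$30.05 = R$3,281,760.50.
Operating income = contribution − fixed costs = R$3,281,760.50 − R$2,568,000 = R$713,760.50.
DOL = contribution ÷ EBIT = R$3,281,760.50 ÷ R$713,760.50 = 4.5978.
So EBIT moves 4.5978 × (+13.5%) = +62.1%.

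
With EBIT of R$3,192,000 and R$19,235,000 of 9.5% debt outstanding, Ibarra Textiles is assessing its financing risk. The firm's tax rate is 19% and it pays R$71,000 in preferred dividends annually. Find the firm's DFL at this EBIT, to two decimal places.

Annual interest charges come to R$1,827,325.00.
Preferred dividends grossed up pre-tax: R$71,000 / (1 − 0.19) = R$87,654.32.
DFL = EBIT ÷ [EBIT − I − D_p/(1−t)] = R$3,192,000 ÷ [R$3,192,000 − R$1,827,325.00 − R$87,654.32] = R$3,192,000 ÷ R$1,277,020.68 = 2.4996.

2.50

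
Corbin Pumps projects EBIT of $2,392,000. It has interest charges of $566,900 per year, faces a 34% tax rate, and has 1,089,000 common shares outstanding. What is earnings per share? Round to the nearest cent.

$1.11

Interest = $566,900.00, so EBT = $2,392,000 − $566,900.00 = $1,825,100.00.
Net income = $1,825,100.00 × (1 − 0.34) = $1,204,566.00.
EPS = $1,204,566.00 ÷ 1,089,000 = $1.11.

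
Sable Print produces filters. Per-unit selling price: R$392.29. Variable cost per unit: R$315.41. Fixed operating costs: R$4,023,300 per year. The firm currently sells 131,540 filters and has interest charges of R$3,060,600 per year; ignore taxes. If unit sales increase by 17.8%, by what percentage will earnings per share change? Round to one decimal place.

At 131,540 units, contribution = 131,540 × R$76.88 = R$10,112,795.20.
Subtracting fixed costs: EBIT = R$10,112,795.20 − R$4,023,300 = R$6,089,495.20.
After interest of R$3,060,600.00, pre-tax earnings = R$3,028,895.20.
DCL = total CM / (EBIT − I) = R$10,112,795.20 / R$3,028,895.20 = 3.3388.
EPS therefore changes by 3.3388 × (+17.8%) = +59.4%.

+59.4%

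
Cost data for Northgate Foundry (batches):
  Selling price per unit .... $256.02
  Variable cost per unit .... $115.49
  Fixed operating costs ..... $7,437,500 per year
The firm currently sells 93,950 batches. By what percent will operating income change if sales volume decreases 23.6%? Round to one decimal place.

-54.0%

At 93,950 units, contribution = 93,950 × $140.53 = $13,202,793.50.
Operating income = contribution − fixed costs = $13,202,793.50 − $7,437,500 = $5,765,293.50.
So DOL = total CM / EBIT = $13,202,793.50 / $5,765,293.50 = 2.2900.
Operating income changes by 2.2900 × -23.6% = -54.0%.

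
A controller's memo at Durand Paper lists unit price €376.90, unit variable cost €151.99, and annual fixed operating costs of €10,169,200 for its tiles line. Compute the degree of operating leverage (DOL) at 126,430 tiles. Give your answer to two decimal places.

1.56

Contribution at this volume is 126,430 × €224.91 = €28,435,371.30.
Operating income = contribution − fixed costs = €28,435,371.30 − €10,169,200 = €18,266,171.30.
Degree of operating leverage = €28,435,371.30 / €18,266,171.30 = 1.5567.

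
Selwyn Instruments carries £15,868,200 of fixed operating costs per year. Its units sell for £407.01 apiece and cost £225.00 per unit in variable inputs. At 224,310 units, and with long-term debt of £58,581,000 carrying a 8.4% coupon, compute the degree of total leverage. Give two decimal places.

2.04

Total contribution margin = 224,310 × £182.01 = £40,826,663.10.
EBIT = £40,826,663.10 − £15,868,200 = £24,958,463.10. Interest = £4,920,804.00, so EBIT − I = £20,037,659.10.
Degree of total leverage = total CM / (EBIT − interest) = £40,826,663.10 / £20,037,659.10 = 2.0375.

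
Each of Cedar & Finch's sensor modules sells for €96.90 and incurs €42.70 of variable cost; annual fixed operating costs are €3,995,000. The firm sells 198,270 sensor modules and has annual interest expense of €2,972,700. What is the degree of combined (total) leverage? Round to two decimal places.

At 198,270 units, contribution = 198,270 × €54.20 = €10,746,234.00.
EBIT = €10,746,234.00 − €3,995,000 = €6,751,234.00. Interest = €2,972,700.00, so EBIT − I = €3,778,534.00.
Degree of total leverage = total CM / (EBIT − interest) = €10,746,234.00 / €3,778,534.00 = 2.8440.

2.84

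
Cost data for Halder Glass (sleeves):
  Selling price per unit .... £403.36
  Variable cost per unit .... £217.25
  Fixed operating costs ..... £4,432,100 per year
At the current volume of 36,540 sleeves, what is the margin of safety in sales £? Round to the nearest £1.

Unit CM = price − variable cost = £403.36 − £217.25 = £186.11. Break-even units = £4,432,100 ÷ £186.11 = 23,814.41; break-even revenue = 23,814.41 × £403.36 = £9,605,780.75.
Actual sales revenue = 36,540 × £403.36 = £14,738,774.40.
Margin of safety = £14,738,774.40 − £9,605,780.75 = £5,132,994.

£5,132,994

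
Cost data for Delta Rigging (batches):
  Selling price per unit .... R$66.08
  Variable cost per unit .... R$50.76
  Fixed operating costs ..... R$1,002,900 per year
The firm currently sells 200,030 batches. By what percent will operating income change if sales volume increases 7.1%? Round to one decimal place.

At 200,030 units, contribution = 200,030 × R$15.32 = R$3,064,459.60.
Operating income = contribution − fixed costs = R$3,064,459.60 − R$1,002,900 = R$2,061,559.60.
Degree of operating leverage = R$3,064,459.60 / R$2,061,559.60 = 1.4865.
Operating income changes by 1.4865 × +7.1% = +10.6%.

+10.6%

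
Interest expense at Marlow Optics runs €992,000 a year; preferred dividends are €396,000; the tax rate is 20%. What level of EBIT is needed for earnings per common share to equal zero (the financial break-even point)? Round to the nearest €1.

Preferred dividends are paid after tax, so their pre-tax equivalent is €396,000 ÷ (1 − 0.20) = €495,000.00.
Financial break-even EBIT = interest + D_p ÷ (1 − t) = €992,000 + €495,000.00 = €1,487,000.00.

€1,487,000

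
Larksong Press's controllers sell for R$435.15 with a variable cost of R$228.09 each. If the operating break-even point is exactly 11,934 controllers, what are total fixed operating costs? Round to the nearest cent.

Unit CM = price − variable cost = R$435.15 − R$228.09 = R$207.06.
Since BE = FC / CM, FC = 11,934 × R$207.06 = R$2,471,054.04.

R$2,471,054.04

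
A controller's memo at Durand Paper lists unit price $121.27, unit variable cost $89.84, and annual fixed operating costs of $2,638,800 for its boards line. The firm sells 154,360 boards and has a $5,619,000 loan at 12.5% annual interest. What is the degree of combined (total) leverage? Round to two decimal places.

3.21

At 154,360 units, contribution = 154,360 × $31.43 = $4,851,534.80.
Operating income = contribution − fixed costs = $4,851,534.80 − $2,638,800 = $2,212,734.80. Interest = $702,375.00, so EBIT − I = $1,510,359.80.
DCL = contribution ÷ (EBIT − I) = $4,851,534.80 ÷ $1,510,359.80 = 3.2122.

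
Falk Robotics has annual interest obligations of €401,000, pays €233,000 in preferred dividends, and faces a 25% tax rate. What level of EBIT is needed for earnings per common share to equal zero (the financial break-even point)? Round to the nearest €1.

€711,667

Grossing the preferred dividend up to pre-tax terms: €233,000 / (1 − 0.25) = €310,666.67.
EPS = 0 when EBIT covers interest plus the pre-tax preferred burden: €401,000 + €310,666.67 = €711,666.67.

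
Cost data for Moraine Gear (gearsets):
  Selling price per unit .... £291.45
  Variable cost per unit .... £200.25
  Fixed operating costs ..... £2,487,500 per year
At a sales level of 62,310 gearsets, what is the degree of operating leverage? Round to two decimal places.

At 62,310 units, contribution = 62,310 × £91.20 = £5,682,672.00.
Operating income = contribution − fixed costs = £5,682,672.00 − £2,487,500 = £3,195,172.00.
So DOL = total CM / EBIT = £5,682,672.00 / £3,195,172.00 = 1.7785.

1.78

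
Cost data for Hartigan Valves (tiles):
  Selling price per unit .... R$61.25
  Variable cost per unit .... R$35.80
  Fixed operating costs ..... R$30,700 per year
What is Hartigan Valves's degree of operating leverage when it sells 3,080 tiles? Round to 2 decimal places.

Total contribution margin = 3,080 × R$25.45 = R$78,386.00.
Subtracting fixed costs: EBIT = R$78,386.00 − R$30,700 = R$47,686.00.
Degree of operating leverage = R$78,386.00 / R$47,686.00 = 1.6438.

1.64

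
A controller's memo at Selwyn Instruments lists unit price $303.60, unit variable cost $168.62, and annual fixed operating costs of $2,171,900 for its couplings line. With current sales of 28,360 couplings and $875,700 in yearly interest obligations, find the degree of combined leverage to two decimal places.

4.91

At 28,360 units, contribution = 28,360 × $134.98 = $3,828,032.80.
Subtracting fixed costs: EBIT = $3,828,032.80 − $2,171,900 = $1,656,132.80. Interest = $875,700.00, so EBIT − I = $780,432.80.
Degree of total leverage = total CM / (EBIT − interest) = $3,828,032.80 / $780,432.80 = 4.9050.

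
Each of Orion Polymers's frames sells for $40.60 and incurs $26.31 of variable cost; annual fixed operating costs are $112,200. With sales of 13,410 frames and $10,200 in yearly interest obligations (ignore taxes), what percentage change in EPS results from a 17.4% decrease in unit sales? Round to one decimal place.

-48.2%

At 13,410 units, contribution = 13,410 × $14.29 = $191,628.90.
Subtracting fixed costs: EBIT = $191,628.90 − $112,200 = $79,428.90.
Interest = $10,200.00, so EBIT − I = $69,228.90.
DCL = total CM / (EBIT − I) = $191,628.90 / $69,228.90 = 2.7680.
EPS therefore changes by 2.7680 × (-17.4%) = -48.2%.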